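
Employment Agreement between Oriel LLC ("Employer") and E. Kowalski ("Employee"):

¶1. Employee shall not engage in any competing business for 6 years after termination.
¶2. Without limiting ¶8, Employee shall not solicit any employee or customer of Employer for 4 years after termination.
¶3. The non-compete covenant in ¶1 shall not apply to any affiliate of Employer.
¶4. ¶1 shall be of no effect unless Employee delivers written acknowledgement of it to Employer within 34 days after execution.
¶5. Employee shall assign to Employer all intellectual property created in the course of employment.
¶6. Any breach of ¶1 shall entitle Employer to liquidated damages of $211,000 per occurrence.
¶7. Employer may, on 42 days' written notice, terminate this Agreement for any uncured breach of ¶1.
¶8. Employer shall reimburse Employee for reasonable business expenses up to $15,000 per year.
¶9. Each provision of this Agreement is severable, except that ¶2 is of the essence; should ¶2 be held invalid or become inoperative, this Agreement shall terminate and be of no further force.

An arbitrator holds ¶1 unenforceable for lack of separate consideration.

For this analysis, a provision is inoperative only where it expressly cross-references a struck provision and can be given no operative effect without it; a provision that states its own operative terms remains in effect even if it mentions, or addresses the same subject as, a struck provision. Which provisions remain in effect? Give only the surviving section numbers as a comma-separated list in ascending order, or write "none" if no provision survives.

2, 5, 8, 9

¶1 is struck. ¶3 does nothing except set the carve-out from the non-compete covenant by reference to ¶1; with ¶1 gone it has no independent effect and is inoperative. The only function of ¶4 is the acknowledgement condition for ¶1, so it cannot stand once ¶1 is removed. ¶6 has no operative effect of its own apart from ¶1 and is therefore inoperative. ¶7 merely fixes the termination right for breach of ¶1; with ¶1 gone it has nothing to operate on and falls away. ¶9 makes ¶2 an essential term, but ¶2 is unaffected, so the severability proviso in ¶9 preserves the remaining provisions. That leaves ¶2, ¶5, ¶8, and ¶9 in effect.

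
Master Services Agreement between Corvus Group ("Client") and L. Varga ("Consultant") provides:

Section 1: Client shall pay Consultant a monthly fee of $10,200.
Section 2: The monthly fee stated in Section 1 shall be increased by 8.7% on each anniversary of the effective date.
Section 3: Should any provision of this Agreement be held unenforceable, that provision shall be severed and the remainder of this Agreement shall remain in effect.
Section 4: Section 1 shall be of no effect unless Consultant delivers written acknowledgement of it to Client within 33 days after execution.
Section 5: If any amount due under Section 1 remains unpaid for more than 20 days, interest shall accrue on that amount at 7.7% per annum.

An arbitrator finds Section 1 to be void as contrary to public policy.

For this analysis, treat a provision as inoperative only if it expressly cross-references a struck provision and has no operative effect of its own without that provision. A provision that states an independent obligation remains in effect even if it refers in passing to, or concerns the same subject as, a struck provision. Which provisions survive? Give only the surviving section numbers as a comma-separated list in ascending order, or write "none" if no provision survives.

Section 1 is struck. Section 2 does nothing except set the escalation of the monthly fee by reference to Section 1; with Section 1 gone it has no independent effect and is inoperative. Section 4 merely fixes the acknowledgement condition for Section 1; with Section 1 gone it has nothing to operate on and falls away. Section 5 does nothing except set the default interest on the monthly fee by reference to Section 1; with Section 1 gone it has no independent effect and is inoperative. Under the severability clause in Section 3, the remaining provisions continue in force. Only Section 3 remains in effect.

3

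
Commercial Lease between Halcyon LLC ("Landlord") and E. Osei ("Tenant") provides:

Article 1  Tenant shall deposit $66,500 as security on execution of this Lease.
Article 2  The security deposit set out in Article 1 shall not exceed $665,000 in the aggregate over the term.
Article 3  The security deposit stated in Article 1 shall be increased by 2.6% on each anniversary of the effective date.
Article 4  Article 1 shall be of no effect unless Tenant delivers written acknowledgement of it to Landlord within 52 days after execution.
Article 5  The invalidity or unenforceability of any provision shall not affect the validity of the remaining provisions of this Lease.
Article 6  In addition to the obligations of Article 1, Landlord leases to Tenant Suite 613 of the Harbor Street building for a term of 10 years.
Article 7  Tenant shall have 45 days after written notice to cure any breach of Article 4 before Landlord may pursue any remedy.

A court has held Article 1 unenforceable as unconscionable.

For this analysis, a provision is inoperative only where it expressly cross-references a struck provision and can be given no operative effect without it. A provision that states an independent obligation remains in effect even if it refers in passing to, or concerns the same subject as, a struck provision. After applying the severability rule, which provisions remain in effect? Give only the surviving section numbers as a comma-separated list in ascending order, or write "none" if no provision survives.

Article 1 is struck. Article 2 has no operative effect of its own apart from Article 1 and is therefore inoperative. The whole of Article 3 is the escalation of the security deposit, defined by reference to Article 1, so Article 3 cannot stand once Article 1 is removed. Article 4 has no operative effect of its own apart from Article 1 and is therefore inoperative. Article 7 has no operative effect of its own apart from Article 4 and is therefore inoperative. Article 6 mentions Article 1 but its own obligation stands independently of Article 1, so Article 6 is not affected. Under the severability clause in Article 5, the remaining provisions continue in force. The provisions still in force are Article 5 and Article 6.

5, 6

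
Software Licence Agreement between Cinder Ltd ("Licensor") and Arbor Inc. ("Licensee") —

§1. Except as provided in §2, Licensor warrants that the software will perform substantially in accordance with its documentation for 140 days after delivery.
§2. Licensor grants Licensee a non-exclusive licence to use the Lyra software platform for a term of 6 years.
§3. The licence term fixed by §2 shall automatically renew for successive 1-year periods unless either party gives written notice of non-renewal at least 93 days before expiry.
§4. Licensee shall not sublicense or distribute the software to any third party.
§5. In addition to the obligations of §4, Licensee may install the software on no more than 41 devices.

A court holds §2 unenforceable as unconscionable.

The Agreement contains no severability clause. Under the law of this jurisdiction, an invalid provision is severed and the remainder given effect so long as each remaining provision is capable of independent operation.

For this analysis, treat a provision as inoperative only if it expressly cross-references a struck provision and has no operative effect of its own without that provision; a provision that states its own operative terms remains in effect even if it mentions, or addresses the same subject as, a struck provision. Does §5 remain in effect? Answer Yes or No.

Yes

§2 is struck. §3 operates only by reference to §2, so it falls with §2. §1 mentions §2 but its own obligation stands independently of §2, so §1 is not affected. With no severability clause, the stated default rule severs what cannot stand and enforces each remaining provision that can operate on its own. The provisions still in force are §1, §4, and §5. §5 is among the surviving provisions, so the answer is yes.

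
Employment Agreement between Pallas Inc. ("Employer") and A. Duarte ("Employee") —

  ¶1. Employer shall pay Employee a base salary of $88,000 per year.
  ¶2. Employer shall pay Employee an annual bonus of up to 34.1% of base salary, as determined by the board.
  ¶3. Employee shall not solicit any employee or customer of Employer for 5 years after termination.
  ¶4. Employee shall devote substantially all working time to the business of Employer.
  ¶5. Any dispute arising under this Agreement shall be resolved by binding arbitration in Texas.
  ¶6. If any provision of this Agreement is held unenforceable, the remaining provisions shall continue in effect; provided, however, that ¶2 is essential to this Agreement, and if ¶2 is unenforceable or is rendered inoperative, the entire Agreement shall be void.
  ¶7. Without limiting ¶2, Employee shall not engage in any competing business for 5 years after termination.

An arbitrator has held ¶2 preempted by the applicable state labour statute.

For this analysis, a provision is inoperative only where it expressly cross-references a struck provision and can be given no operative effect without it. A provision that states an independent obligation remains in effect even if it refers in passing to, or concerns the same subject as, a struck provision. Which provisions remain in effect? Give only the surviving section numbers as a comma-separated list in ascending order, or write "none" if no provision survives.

none

¶2 is struck. No other provision's operative terms depend on ¶2. ¶6 makes ¶2 an essential term, and ¶2 is the provision held invalid; under ¶6, the entire Agreement is therefore void. No provision of the Agreement survives.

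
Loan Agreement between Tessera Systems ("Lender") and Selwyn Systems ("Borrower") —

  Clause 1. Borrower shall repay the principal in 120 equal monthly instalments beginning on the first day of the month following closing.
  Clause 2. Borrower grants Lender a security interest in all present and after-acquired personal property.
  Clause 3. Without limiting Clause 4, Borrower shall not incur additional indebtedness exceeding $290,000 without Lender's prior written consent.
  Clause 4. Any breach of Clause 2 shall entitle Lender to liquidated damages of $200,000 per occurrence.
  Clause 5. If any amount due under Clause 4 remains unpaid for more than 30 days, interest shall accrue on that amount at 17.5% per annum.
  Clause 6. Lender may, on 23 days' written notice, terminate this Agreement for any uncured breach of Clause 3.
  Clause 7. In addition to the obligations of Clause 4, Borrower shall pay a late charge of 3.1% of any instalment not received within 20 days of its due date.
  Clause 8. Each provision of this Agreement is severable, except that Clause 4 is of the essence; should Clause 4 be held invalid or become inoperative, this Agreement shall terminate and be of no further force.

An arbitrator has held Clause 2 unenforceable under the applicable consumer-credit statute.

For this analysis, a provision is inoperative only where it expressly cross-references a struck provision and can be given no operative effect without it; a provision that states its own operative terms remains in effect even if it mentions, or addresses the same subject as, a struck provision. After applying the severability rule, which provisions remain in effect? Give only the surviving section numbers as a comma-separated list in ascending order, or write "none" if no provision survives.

none

Clause 2 is struck. Clause 4 does nothing except set the liquidated-damages amount by reference to Clause 2; with Clause 2 gone it has no independent effect and is inoperative. Clause 5 operates only by reference to Clause 4, so it falls with Clause 4. Clause 8 makes Clause 4 an essential term, and Clause 4 has been rendered inoperative by the cascade; under Clause 8, the entire Agreement is therefore void. No provision of the Agreement survives.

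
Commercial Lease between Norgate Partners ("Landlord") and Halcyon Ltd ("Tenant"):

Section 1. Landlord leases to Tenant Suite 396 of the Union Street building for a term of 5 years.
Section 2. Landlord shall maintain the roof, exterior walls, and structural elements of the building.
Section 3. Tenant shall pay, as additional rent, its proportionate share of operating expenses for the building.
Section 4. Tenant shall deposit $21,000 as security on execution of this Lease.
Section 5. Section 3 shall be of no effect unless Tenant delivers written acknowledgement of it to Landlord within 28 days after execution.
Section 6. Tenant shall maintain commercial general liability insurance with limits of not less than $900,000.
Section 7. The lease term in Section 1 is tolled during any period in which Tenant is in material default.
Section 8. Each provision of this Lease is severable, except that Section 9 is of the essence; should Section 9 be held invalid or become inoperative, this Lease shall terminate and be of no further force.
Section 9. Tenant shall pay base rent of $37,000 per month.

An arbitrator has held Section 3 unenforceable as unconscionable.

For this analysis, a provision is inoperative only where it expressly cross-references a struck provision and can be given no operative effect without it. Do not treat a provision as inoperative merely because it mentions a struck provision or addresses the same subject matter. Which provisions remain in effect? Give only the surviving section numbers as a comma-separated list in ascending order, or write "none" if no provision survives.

1, 2, 4, 6, 7, 8, 9

Section 3 is struck. Section 5 has no operative effect of its own apart from Section 3 and is therefore inoperative. Section 8 makes Section 9 an essential term, but Section 9 is unaffected, so the severability proviso in Section 8 preserves the remaining provisions. The provisions still in force are Section 1, Section 2, Section 4, Section 6, Section 7, Section 8, and Section 9.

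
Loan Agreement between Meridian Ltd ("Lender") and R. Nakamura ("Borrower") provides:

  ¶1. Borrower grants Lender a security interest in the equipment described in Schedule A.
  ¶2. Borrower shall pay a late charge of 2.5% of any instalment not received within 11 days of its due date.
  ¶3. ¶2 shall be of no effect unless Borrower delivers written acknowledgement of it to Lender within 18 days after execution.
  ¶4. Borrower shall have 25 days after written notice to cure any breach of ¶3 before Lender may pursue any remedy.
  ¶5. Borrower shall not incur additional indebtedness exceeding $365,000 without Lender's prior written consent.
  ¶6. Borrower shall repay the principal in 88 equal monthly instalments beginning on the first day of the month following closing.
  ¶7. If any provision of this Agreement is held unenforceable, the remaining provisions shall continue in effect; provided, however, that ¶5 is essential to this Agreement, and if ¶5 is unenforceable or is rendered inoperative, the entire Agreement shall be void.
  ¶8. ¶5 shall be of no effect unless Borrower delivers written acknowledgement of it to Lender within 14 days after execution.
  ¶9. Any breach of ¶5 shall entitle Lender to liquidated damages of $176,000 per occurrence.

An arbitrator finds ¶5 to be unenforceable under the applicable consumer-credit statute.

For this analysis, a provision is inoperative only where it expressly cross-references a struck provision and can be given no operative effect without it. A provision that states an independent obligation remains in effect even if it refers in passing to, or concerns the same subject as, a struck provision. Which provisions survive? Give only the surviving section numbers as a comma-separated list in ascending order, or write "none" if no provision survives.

none

¶5 is struck. ¶8 operates only by reference to ¶5, so it falls with ¶5. The whole of ¶9 is the liquidated-damages amount, defined by reference to ¶5, so ¶9 cannot stand once ¶5 is removed. ¶7 makes ¶5 an essential term, and ¶5 is the provision held invalid; under ¶7, the entire Agreement is therefore void. No provision of the Agreement survives.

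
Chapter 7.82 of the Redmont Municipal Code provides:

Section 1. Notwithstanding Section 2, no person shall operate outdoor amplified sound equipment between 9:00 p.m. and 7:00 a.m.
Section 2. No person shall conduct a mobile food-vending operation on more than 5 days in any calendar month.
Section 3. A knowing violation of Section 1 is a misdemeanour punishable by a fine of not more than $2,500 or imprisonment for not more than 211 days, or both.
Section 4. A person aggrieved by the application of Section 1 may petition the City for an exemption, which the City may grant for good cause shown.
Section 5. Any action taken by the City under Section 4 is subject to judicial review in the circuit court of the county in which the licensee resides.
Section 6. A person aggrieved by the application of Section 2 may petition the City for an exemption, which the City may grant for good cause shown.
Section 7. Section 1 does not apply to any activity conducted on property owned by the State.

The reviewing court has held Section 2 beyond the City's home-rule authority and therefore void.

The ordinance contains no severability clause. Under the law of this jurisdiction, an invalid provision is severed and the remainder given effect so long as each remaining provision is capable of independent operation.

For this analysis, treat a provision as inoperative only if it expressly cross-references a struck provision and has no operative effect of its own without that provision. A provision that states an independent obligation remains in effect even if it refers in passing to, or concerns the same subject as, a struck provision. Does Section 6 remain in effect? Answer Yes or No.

No

Section 2 is struck. Section 6 merely fixes the exemption procedure for Section 2; with Section 2 gone it has nothing to operate on and falls away. Section 1 mentions Section 2 but its own obligation stands independently of Section 2, so Section 1 is not affected. With no severability clause, the stated default rule severs what cannot stand and enforces each remaining provision that can operate on its own. That leaves Section 1, Section 3, Section 4, Section 5, and Section 7 in effect. Section 6 is among the inoperative provisions, so the answer is no.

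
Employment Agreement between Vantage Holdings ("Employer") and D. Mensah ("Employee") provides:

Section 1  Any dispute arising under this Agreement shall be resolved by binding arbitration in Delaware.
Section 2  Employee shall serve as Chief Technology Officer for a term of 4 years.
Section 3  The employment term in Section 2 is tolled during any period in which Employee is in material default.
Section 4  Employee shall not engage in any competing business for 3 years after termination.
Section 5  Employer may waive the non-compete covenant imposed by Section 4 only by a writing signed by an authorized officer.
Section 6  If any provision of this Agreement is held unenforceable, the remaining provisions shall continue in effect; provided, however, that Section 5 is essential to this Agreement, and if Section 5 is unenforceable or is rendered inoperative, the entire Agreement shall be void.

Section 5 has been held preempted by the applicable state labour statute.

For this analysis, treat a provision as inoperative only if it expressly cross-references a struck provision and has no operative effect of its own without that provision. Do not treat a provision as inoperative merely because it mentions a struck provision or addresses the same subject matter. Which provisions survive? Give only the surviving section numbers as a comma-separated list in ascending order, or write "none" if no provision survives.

Section 5 is struck. Nothing else in the Agreement is defined by reference to Section 5. Section 6 makes Section 5 an essential term, and Section 5 is the provision held invalid; under Section 6, the entire Agreement is therefore void. No provision of the Agreement survives.

none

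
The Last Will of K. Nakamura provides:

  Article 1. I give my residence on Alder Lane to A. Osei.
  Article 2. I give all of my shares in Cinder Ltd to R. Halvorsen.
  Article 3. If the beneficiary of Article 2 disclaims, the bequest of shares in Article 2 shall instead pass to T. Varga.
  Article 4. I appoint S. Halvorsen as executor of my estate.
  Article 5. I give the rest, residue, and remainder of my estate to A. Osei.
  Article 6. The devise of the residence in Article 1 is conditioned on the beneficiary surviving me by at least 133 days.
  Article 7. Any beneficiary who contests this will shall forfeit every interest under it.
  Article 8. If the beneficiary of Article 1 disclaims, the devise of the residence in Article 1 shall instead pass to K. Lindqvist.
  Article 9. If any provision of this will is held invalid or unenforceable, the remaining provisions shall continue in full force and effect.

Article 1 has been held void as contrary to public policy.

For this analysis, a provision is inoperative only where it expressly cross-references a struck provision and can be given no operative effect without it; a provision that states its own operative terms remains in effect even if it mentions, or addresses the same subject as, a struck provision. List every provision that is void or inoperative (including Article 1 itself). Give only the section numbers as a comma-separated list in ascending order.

1, 6, 8

Article 1 is struck. Article 6 has no operative effect of its own apart from Article 1 and is therefore inoperative. Article 8 merely fixes the alternative disposition for Article 1; with Article 1 gone it has nothing to operate on and falls away. Article 9 is a severability clause and preserves every provision that can still be given independent effect. The provisions still in force are Article 2, Article 3, Article 4, Article 5, Article 7, and Article 9.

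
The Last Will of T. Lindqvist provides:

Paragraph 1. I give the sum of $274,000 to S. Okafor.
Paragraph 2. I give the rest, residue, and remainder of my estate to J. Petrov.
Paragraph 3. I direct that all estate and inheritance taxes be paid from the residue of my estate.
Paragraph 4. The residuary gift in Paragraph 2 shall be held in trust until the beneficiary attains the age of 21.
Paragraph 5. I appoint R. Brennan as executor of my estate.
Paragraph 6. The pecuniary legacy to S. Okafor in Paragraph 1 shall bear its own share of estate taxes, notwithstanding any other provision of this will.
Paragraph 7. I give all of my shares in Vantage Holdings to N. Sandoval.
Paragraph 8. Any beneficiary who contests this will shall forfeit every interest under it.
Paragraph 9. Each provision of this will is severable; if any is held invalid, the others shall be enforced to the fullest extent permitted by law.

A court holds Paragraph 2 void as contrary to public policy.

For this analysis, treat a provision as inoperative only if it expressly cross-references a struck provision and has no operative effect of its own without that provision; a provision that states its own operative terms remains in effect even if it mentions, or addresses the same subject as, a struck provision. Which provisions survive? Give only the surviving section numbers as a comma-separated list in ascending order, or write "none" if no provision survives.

Paragraph 2 is struck. Paragraph 4 operates only by reference to Paragraph 2, so it falls with Paragraph 2. Paragraph 9 is a severability clause and preserves every provision that can still be given independent effect. The provisions still in force are Paragraph 1, Paragraph 3, Paragraph 5, Paragraph 6, Paragraph 7, Paragraph 8, and Paragraph 9.

1, 3, 5, 6, 7, 8, 9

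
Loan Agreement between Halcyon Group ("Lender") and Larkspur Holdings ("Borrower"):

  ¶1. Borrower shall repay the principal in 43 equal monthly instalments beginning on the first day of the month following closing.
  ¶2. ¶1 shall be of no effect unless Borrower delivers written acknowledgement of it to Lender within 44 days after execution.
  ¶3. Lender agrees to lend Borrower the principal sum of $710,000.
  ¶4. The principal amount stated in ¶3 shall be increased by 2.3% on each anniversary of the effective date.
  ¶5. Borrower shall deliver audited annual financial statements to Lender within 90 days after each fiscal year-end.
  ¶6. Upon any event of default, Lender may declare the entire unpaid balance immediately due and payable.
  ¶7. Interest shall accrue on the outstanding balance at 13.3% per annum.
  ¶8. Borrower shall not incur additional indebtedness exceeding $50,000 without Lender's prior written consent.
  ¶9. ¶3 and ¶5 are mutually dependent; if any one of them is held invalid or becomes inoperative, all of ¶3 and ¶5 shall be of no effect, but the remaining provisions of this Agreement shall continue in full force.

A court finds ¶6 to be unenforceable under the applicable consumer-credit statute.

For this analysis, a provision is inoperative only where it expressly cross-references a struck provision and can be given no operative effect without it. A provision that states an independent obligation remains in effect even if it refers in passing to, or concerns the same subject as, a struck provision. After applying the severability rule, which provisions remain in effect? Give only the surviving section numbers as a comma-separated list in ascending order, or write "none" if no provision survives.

1, 2, 3, 4, 5, 7, 8, 9

¶6 is struck. Nothing else in the Agreement is defined by reference to ¶6. ¶9 ties ¶3 and ¶5 together, but none of those is affected here; the remaining provisions continue in force under ¶9. ¶1, ¶2, ¶3, ¶4, ¶5, ¶7, ¶8, and ¶9 remain in effect.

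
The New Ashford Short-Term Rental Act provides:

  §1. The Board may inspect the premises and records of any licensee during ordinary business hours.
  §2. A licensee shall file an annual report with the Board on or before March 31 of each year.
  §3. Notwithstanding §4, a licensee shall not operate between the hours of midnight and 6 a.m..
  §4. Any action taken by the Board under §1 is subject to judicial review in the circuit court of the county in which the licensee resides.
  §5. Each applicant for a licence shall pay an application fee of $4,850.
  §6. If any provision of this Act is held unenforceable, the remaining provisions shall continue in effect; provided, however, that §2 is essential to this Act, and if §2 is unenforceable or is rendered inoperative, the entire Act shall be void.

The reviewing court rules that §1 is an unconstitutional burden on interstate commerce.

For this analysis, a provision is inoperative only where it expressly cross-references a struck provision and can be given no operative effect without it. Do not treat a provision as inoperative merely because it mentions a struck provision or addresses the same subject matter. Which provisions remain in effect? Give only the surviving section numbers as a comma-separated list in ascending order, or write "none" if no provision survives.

§1 is struck. The only function of §4 is the judicial-review right for §1, so it cannot stand once §1 is removed. §3 mentions §4 but its own obligation stands independently of §4, so §3 is not affected. §6 makes §2 an essential term, but §2 is unaffected, so the severability proviso in §6 preserves the remaining provisions. §2, §3, §5, and §6 remain in effect.

2, 3, 5, 6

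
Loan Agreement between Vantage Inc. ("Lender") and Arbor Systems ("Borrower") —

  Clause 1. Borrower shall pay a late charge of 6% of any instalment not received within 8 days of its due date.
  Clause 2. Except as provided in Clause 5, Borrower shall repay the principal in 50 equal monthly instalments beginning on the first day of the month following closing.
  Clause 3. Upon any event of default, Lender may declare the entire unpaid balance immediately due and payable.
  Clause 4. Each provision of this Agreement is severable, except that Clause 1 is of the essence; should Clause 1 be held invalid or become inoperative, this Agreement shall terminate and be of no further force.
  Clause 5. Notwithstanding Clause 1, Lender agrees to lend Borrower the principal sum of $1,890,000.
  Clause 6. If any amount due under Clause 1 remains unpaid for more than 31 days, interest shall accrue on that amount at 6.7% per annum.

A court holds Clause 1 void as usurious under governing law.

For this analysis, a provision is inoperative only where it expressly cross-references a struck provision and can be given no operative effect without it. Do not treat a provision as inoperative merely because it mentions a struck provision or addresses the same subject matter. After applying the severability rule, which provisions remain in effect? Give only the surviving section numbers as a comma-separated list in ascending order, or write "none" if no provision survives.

Clause 1 is struck. Clause 6 operates only by reference to Clause 1, so it falls with Clause 1. Clause 4 makes Clause 1 an essential term, and Clause 1 is the provision held invalid; under Clause 4, the entire Agreement is therefore void. No provision of the Agreement survives.

none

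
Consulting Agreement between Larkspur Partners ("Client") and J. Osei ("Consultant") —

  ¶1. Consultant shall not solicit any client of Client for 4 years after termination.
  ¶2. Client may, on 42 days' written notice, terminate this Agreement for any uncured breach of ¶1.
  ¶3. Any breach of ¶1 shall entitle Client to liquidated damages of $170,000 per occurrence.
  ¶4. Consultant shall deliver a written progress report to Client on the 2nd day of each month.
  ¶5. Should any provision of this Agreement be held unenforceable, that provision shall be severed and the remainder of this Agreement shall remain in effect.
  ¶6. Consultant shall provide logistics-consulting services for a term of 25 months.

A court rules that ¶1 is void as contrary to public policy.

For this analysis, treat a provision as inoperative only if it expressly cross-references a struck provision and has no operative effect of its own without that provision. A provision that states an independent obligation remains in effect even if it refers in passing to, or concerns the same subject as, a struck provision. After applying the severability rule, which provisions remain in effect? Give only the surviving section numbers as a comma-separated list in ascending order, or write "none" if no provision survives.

¶1 is struck. The only function of ¶2 is the termination right for breach of ¶1, so it cannot stand once ¶1 is removed. The whole of ¶3 is the liquidated-damages amount, defined by reference to ¶1, so ¶3 cannot stand once ¶1 is removed. Under the severability clause in ¶5, the remaining provisions continue in force. That leaves ¶4, ¶5, and ¶6 in effect.

4, 5, 6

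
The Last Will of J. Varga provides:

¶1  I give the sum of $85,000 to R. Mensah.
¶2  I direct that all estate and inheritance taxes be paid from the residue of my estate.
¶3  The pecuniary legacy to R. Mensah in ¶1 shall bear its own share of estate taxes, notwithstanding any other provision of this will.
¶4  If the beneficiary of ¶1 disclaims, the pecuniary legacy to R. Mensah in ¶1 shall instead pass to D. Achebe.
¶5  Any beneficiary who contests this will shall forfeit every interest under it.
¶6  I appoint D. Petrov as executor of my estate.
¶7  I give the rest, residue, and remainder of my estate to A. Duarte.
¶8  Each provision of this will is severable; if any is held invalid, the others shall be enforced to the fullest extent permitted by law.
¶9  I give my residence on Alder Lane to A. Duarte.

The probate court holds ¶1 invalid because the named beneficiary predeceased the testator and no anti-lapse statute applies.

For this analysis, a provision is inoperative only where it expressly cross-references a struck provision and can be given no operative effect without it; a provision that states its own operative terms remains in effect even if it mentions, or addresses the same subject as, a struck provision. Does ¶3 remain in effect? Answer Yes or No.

No

¶1 is struck. The only function of ¶3 is the tax charge on ¶1, so it cannot stand once ¶1 is removed. The only function of ¶4 is the alternative disposition for ¶1, so it cannot stand once ¶1 is removed. ¶8 is a severability clause and preserves every provision that can still be given independent effect. That leaves ¶2, ¶5, ¶6, ¶7, ¶8, and ¶9 in effect. ¶3 is among the inoperative provisions, so the answer is no.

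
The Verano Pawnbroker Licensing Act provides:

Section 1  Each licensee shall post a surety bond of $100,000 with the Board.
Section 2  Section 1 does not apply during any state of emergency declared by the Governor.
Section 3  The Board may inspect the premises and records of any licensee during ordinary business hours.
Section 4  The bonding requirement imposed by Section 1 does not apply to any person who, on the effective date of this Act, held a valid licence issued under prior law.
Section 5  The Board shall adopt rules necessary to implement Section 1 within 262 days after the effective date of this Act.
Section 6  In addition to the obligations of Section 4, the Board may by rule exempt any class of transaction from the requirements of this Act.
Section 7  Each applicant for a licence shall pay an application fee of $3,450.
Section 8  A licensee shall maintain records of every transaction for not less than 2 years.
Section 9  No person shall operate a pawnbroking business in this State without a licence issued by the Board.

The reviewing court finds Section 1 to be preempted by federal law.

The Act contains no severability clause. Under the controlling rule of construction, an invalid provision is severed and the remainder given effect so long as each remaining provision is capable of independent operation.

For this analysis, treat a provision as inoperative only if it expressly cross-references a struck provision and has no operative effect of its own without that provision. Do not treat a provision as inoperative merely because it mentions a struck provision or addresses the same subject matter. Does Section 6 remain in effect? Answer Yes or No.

Section 1 is struck. Section 2 merely fixes the emergency suspension of Section 1; with Section 1 gone it has nothing to operate on and falls away. Section 4 operates only by reference to Section 1, so it falls with Section 1. Section 5 operates only by reference to Section 1, so it falls with Section 1. Section 6 mentions Section 4 but its own obligation stands independently of Section 4, so Section 6 is not affected. Under the stated default rule, only provisions that cannot operate independently fall away; the rest are enforced. The provisions still in force are Section 3, Section 6, Section 7, Section 8, and Section 9. Section 6 is among the surviving provisions, so the answer is yes.

Yes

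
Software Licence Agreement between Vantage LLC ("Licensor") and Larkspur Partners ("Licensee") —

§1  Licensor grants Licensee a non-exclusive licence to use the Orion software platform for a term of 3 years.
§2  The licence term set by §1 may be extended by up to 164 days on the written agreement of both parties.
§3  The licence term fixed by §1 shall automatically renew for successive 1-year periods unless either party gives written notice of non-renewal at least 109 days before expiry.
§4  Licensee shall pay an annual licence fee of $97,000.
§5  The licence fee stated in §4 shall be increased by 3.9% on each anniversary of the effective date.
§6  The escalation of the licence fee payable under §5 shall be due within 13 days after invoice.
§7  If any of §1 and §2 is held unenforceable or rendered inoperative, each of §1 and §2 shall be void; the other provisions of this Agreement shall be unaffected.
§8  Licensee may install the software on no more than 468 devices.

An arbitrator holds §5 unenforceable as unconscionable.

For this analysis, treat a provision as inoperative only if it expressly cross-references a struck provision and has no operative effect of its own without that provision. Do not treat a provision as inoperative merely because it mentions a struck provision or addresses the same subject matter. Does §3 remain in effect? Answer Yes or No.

§5 is struck. §6 does nothing except set the payment deadline for the escalation of the licence fee by reference to §5; with §5 gone it has no independent effect and is inoperative. §7 ties §1 and §2 together, but none of those is affected here; the remaining provisions continue in force under §7. §1, §2, §3, §4, §7, and §8 remain in effect. §3 is among the surviving provisions, so the answer is yes.

Yes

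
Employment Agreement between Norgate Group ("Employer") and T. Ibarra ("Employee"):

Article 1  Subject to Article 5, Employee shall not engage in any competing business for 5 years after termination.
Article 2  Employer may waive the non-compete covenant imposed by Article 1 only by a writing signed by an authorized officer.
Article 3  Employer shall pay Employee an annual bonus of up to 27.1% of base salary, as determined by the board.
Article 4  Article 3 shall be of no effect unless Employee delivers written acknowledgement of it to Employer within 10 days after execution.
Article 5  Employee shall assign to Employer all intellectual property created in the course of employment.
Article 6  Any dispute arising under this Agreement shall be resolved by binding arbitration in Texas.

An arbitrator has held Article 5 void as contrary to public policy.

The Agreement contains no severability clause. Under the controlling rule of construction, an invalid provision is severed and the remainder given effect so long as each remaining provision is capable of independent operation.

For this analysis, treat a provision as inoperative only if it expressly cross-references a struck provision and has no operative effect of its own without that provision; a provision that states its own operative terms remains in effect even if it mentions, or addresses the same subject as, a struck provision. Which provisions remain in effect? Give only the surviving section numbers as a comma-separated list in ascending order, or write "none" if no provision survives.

1, 2, 3, 4, 6

Article 5 is struck. Although Article 1 refers to Article 5, its operative terms do not depend on Article 5, so it remains in effect. Nothing else in the Agreement is defined by reference to Article 5. Under the stated default rule, only provisions that cannot operate independently fall away; the rest are enforced. The provisions still in force are Article 1, Article 2, Article 3, Article 4, and Article 6.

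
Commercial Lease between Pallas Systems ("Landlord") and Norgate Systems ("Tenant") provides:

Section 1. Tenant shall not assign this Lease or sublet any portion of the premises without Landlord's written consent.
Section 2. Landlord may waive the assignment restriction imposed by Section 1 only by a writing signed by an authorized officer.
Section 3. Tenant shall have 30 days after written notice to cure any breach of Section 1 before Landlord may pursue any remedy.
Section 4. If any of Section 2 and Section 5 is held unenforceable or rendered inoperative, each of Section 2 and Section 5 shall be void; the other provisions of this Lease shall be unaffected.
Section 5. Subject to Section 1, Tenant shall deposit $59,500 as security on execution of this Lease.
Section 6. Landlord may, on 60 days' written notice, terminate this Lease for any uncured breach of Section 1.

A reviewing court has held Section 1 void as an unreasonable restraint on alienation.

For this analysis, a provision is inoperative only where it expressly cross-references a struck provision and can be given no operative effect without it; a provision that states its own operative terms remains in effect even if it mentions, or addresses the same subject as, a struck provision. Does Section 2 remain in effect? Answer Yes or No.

Section 1 is struck. Section 2 merely fixes the waiver condition for Section 1; with Section 1 gone it has nothing to operate on and falls away. Section 3 operates only by reference to Section 1, so it falls with Section 1. Section 6 has no operative effect of its own apart from Section 1 and is therefore inoperative. Section 4 declares Section 2 and Section 5 mutually dependent; since one of them has fallen, all of them are of no effect. That brings down Section 5 as well. The remainder continues in force under Section 4. Only Section 4 remains in effect. Section 2 is among the inoperative provisions, so the answer is no.

No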